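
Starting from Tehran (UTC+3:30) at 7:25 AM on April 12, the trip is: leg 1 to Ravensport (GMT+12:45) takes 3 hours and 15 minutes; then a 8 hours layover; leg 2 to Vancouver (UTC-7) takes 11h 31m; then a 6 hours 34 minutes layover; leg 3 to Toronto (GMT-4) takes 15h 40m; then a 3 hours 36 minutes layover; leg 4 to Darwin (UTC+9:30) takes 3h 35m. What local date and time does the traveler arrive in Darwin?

5:36 PM on April 14

Convert departure to UTC: 7:25 AM − 3:30 = 3:55 AM UTC on Apr 12.
Add 3 hours and 15 minutes leg 1 → 7:10 AM UTC.
Add 8 hours layover in Ravensport → 3:10 PM UTC.
Add 11 hours 31 minutes leg 2 → 2:41 AM UTC (Apr 13).
Add 6 hours and 34 minutes layover in Vancouver → 9:15 AM UTC.
Add 15 hours and 40 minutes leg 3 → 12:55 AM UTC (Apr 14).
Add 3 hours 36 minutes layover in Toronto → 4:31 AM UTC.
Add 3 hours 35 minutes leg 4 → 8:06 AM UTC.
Darwin is UTC+9:30, so local arrival = 8:06 AM + 9:30 = 5:36 PM on Apr 14.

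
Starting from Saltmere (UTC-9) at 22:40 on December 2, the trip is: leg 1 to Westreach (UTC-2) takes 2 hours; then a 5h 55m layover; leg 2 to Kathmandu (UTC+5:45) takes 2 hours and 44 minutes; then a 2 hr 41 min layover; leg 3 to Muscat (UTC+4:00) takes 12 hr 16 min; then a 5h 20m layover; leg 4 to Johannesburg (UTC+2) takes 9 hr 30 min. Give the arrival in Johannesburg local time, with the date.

Convert departure to UTC: 22:40 + 9:00 = 07:40 UTC on Dec 3.
Add 2 hours leg 1 → 09:40 UTC.
Add 5 hours 55 minutes layover in Westreach → 15:35 UTC.
Add 2 hours and 44 minutes leg 2 → 18:19 UTC.
Add 2 hours and 41 minutes layover in Kathmandu → 21:00 UTC.
Add 12 hours 16 minutes leg 3 → 09:16 UTC (Dec 4).
Add 5 hours and 20 minutes layover in Muscat → 14:36 UTC.
Add 9 hours 30 minutes leg 4 → 00:06 UTC (Dec 5).
Johannesburg is UTC+2:00, so local arrival = 00:06 + 2:00 = 02:06 on Dec 5.

02:06 on December 5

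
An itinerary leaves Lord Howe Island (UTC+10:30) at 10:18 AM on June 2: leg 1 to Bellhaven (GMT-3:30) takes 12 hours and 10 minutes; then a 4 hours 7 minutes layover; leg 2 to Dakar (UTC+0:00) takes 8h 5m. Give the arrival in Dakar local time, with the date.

12:10 AM on June 3

Convert departure to UTC: 10:18 AM − 10:30 = 11:48 PM UTC on Jun 1.
Add 12 hours 10 minutes leg 1 → 11:58 AM UTC (Jun 2).
Add 4 hours and 7 minutes layover in Bellhaven → 4:05 PM UTC.
Add 8 hours and 5 minutes leg 2 → 12:10 AM UTC (Jun 3).
Dakar is UTC+0, so local arrival is the same: 12:10 AM on Jun 3.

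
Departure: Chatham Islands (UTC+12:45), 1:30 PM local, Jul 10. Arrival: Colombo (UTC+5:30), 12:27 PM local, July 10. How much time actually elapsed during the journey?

Departure in UTC: 1:30 PM − 12:45 = 12:45 AM on Jul 10.
Arrival in UTC: 12:27 PM − 5:30 = 6:57 AM on Jul 10.
Elapsed = 6:57 AM − 12:45 AM = 6 hours 12 minutes.

6 hours 12 minutes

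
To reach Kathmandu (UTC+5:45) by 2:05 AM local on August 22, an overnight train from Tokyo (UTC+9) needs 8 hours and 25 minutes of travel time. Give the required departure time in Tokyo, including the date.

8:55 PM on Aug 21

Target arrival in UTC: 2:05 AM − 5:45 = 8:20 PM on Aug 21.
Subtract 8 hours 25 minutes → departure 11:55 AM UTC on Aug 21.
Tokyo is UTC+9:00: 11:55 AM + 9:00 = 8:55 PM on Aug 21.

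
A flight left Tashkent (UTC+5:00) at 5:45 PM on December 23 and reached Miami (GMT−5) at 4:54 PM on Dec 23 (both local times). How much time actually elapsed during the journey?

9 hours 9 minutes

Miami is 10:00 behind Tashkent.
Clock-face elapsed time (ignoring zones) is −51 minutes.
Actual elapsed = −51 minutes + 10:00 = 9 hours 9 minutes.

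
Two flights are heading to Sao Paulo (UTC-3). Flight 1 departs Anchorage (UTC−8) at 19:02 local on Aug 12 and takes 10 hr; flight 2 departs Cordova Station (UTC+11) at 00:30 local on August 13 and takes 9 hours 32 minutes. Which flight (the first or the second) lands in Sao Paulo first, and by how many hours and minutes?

the second, by 14 hours

Flight 1 in UTC: 19:02 + 8:00 = 03:02 on Aug 13.
+10 hours → arrive 13:02 UTC on Aug 13.
Flight 2 in UTC: 00:30 − 11:00 = 13:30 on Aug 12.
+9 hours 32 minutes → arrive 23:02 UTC on Aug 12.
Flight 2 lands earlier by 14 hours.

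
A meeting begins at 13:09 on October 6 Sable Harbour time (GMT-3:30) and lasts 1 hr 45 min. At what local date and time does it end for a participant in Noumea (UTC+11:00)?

Convert start to UTC: 13:09 + 3:30 = 16:39 UTC on Oct 6.
Add 1 hour and 45 minutes duration → 18:24 UTC.
Noumea is UTC+11:00, so local end time = 18:24 + 11:00 = 05:24 on Oct 7.

05:24 on October 7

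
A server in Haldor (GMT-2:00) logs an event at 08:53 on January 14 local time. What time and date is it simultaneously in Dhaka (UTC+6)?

16:53 on January 14

In UTC: 08:53 + 2:00 = 10:53 on Jan 14.
Dhaka is UTC+6:00: 10:53 + 6:00 = 16:53 on Jan 14.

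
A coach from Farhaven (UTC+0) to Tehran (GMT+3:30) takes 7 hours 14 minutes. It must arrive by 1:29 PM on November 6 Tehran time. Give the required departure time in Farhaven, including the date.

2:45 AM on November 6

Target arrival in UTC: 1:29 PM − 3:30 = 9:59 AM on Nov 6.
Subtract 7 hours 14 minutes → departure 2:45 AM UTC on Nov 6.
Farhaven is UTC+0, so departure is 2:45 AM on Nov 6.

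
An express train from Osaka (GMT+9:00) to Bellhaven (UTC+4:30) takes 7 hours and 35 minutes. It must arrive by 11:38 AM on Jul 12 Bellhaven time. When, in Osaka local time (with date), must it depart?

Target arrival in UTC: 11:38 AM − 4:30 = 7:08 AM on Jul 12.
Subtract 7 hours 35 minutes → departure 11:33 PM UTC on Jul 11.
Osaka is UTC+9:00: 11:33 PM + 9:00 = 8:33 AM on Jul 12.

8:33 AM on Jul 12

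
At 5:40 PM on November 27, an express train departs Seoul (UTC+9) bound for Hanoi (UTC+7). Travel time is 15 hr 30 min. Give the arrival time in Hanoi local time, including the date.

7:10 AM on Nov 28

Convert departure to UTC: 5:40 PM − 9:00 = 8:40 AM UTC on Nov 27.
Add 15 hours 30 minutes travel time → 12:10 AM UTC (Nov 28).
Hanoi is UTC+7:00, so local arrival = 12:10 AM + 7:00 = 7:10 AM on Nov 28.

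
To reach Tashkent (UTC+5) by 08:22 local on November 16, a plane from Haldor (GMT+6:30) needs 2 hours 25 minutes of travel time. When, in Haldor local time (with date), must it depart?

07:27 on November 16

Target arrival in UTC: 08:22 − 5:00 = 03:22 on Nov 16.
Subtract 2 hours 25 minutes → departure 00:57 UTC on Nov 16.
Haldor is UTC+6:30: 00:57 + 6:30 = 07:27 on Nov 16.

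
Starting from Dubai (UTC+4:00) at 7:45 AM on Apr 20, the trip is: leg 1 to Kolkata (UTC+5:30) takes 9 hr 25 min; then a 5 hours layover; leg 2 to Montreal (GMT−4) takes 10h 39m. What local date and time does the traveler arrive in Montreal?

Convert departure to UTC: 7:45 AM − 4:00 = 3:45 AM UTC on Apr 20.
Add 9 hours 25 minutes leg 1 → 1:10 PM UTC.
Add 5 hours layover in Kolkata → 6:10 PM UTC.
Add 10 hours 39 minutes leg 2 → 4:49 AM UTC (Apr 21).
Montreal is UTC−4:00, so local arrival = 4:49 AM − 4:00 = 12:49 AM on Apr 21.

12:49 AM on April 21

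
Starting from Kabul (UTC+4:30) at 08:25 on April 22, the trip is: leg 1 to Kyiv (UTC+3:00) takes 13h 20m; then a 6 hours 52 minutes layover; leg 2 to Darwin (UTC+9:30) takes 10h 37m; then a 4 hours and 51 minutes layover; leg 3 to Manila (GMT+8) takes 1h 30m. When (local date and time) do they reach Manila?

01:05 on April 24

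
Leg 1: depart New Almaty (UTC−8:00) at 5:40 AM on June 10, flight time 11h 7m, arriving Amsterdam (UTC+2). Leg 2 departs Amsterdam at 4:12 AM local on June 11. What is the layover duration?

Convert departure to UTC: 5:40 AM + 8:00 = 1:40 PM UTC on Jun 10.
Add 11 hours 7 minutes flight time → 12:47 AM UTC (Jun 11).
Amsterdam is UTC+2:00, so local arrival = 12:47 AM + 2:00 = 2:47 AM on Jun 11.
Layover = 4:12 AM − 2:47 AM = 1 hour 25 minutes.

1 hour 25 minutes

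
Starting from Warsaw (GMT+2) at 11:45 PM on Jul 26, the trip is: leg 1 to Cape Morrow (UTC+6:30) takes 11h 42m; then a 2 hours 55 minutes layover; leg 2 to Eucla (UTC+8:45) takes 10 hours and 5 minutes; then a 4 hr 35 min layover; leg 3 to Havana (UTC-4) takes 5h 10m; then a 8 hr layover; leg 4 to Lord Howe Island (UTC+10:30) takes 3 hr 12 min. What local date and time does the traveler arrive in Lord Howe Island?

Convert departure to UTC: 11:45 PM − 2:00 = 9:45 PM UTC on Jul 26.
Add 11 hours 42 minutes leg 1 → 9:27 AM UTC (Jul 27).
Add 2 hours and 55 minutes layover in Cape Morrow → 12:22 PM UTC.
Add 10 hours and 5 minutes leg 2 → 10:27 PM UTC.
Add 4 hours and 35 minutes layover in Eucla → 3:02 AM UTC (Jul 28).
Add 5 hours 10 minutes leg 3 → 8:12 AM UTC.
Add 8 hours layover in Havana → 4:12 PM UTC.
Add 3 hours 12 minutes leg 4 → 7:24 PM UTC.
Lord Howe Island is UTC+10:30, so local arrival = 7:24 PM + 10:30 = 5:54 AM on Jul 29.

5:54 AM on July 29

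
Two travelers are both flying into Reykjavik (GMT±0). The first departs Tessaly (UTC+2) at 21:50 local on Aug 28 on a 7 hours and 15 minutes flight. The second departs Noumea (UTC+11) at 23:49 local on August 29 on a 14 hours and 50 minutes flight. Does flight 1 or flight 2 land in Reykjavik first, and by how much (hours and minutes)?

Flight 1 in UTC: 21:50 − 2:00 = 19:50 on Aug 28.
+7 hours 15 minutes → arrive 03:05 UTC on Aug 29.
Flight 2 in UTC: 23:49 − 11:00 = 12:49 on Aug 29.
+14 hours 50 minutes → arrive 03:39 UTC on Aug 30.
Flight 1 lands earlier by 24 hours 34 minutes.

the first, by 24 hours 34 minutes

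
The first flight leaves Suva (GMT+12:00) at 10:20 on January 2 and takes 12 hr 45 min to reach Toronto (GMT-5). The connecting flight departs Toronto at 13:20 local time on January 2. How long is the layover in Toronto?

Convert departure to UTC: 10:20 − 12:00 = 22:20 UTC on Jan 1.
Add 12 hours 45 minutes flight time → 11:05 UTC (Jan 2).
Toronto is UTC−5:00, so local arrival = 11:05 − 5:00 = 06:05 on Jan 2.
Layover = 13:20 − 06:05 = 7 hours 15 minutes.

7 hours 15 minutes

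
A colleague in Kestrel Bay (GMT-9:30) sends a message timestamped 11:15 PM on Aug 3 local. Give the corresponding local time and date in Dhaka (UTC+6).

2:45 PM on August 4

Dhaka is 15:30 ahead of Kestrel Bay.
Shift by the zone difference: 11:15 PM + 15:30 = 2:45 PM on Aug 4 in Dhaka.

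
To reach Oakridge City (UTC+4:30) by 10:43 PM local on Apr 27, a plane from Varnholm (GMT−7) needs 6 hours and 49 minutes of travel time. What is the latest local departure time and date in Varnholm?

4:24 AM on April 27

Target arrival in UTC: 10:43 PM − 4:30 = 6:13 PM on Apr 27.
Subtract 6 hours and 49 minutes → departure 11:24 AM UTC on Apr 27.
Varnholm is UTC−7:00: 11:24 AM − 7:00 = 4:24 AM on Apr 27.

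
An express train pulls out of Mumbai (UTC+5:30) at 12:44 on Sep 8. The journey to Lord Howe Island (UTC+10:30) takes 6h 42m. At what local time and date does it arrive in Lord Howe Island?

00:26 on September 9

Lord Howe Island is 5:00 ahead of Mumbai.
After 6 hours and 42 minutes it is 19:26 in Mumbai.
Shift by the zone difference: 19:26 + 5:00 = 00:26 on Sep 9 in Lord Howe Island.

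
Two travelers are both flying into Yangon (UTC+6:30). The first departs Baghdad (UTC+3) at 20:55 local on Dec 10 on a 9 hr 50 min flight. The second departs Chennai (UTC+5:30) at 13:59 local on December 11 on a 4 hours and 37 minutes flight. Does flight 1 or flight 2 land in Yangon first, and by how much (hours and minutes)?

Flight 1 in UTC: 20:55 − 3:00 = 17:55 on Dec 10.
+9 hours and 50 minutes → arrive 03:45 UTC on Dec 11.
Flight 2 in UTC: 13:59 − 5:30 = 08:29 on Dec 11.
+4 hours 37 minutes → arrive 13:06 UTC on Dec 11.
Flight 1 lands earlier by 9 hours 21 minutes.

the first, by 9 hours 21 minutes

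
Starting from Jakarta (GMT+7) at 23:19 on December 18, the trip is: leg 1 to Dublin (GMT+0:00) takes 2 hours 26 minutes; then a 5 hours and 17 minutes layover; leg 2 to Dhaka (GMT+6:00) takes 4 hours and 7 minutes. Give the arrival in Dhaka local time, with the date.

10:09 on December 19

Convert departure to UTC: 23:19 − 7:00 = 16:19 UTC on Dec 18.
Add 2 hours 26 minutes leg 1 → 18:45 UTC.
Add 5 hours 17 minutes layover in Dublin → 00:02 UTC (Dec 19).
Add 4 hours 7 minutes leg 2 → 04:09 UTC.
Dhaka is UTC+6:00, so local arrival = 04:09 + 6:00 = 10:09 on Dec 19.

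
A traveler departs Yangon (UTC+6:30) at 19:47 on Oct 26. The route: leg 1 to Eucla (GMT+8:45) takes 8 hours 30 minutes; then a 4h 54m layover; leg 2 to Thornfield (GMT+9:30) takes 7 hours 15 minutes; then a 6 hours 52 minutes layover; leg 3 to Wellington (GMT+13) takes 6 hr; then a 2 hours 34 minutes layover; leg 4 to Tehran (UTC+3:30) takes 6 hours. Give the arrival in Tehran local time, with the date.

10:52 on October 28

Convert departure to UTC: 19:47 − 6:30 = 13:17 UTC on Oct 26.
Add 8 hours and 30 minutes leg 1 → 21:47 UTC.
Add 4 hours 54 minutes layover in Eucla → 02:41 UTC (Oct 27).
Add 7 hours and 15 minutes leg 2 → 09:56 UTC.
Add 6 hours 52 minutes layover in Thornfield → 16:48 UTC.
Add 6 hours leg 3 → 22:48 UTC.
Add 2 hours and 34 minutes layover in Wellington → 01:22 UTC (Oct 28).
Add 6 hours leg 4 → 07:22 UTC.
Tehran is UTC+3:30, so local arrival = 07:22 + 3:30 = 10:52 on Oct 28.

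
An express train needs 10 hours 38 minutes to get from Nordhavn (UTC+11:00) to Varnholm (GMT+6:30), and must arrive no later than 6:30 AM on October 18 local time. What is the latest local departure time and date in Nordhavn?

12:22 AM on Oct 18

Target arrival in UTC: 6:30 AM − 6:30 = 12:00 AM on Oct 18.
Subtract 10 hours 38 minutes → departure 1:22 PM UTC on Oct 17.
Nordhavn is UTC+11:00: 1:22 PM + 11:00 = 12:22 AM on Oct 18.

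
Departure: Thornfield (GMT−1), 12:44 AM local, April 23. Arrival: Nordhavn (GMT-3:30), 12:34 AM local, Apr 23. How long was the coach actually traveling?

2 hours 20 minutes

Nordhavn is 2:30 behind Thornfield.
Clock-face elapsed time (ignoring zones) is −10 minutes.
Actual elapsed = −10 minutes + 2:30 = 2 hours 20 minutes.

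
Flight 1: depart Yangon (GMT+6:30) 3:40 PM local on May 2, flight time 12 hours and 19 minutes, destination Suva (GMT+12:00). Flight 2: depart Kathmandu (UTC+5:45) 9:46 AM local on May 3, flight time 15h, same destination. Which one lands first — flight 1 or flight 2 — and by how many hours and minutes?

Flight 1 in UTC: 3:40 PM − 6:30 = 9:10 AM on May 2.
+12 hours 19 minutes → arrive 9:29 PM UTC on May 2.
Flight 2 in UTC: 9:46 AM − 5:45 = 4:01 AM on May 3.
+15 hours → arrive 7:01 PM UTC on May 3.
Flight 1 lands earlier by 21 hours 32 minutes.

the first, by 21 hours 32 minutes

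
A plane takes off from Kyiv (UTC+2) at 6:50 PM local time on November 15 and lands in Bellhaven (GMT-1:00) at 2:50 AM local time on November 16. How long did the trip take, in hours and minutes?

Departure in UTC: 6:50 PM − 2:00 = 4:50 PM on Nov 15.
Arrival in UTC: 2:50 AM + 1:00 = 3:50 AM on Nov 16.
Elapsed = 3:50 AM − 4:50 PM (+1 day) = 11 hours.

11 hours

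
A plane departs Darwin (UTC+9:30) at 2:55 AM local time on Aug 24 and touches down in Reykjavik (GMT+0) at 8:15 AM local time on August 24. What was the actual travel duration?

14 hours 50 minutes

Reykjavik is 9:30 behind Darwin.
Clock-face elapsed time (ignoring zones) is 5 hours 20 minutes.
Actual elapsed = 5 hours 20 minutes + 9:30 = 14 hours 50 minutes.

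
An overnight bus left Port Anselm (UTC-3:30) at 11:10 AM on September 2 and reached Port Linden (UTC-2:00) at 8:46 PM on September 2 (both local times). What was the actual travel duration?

8 hours 6 minutes

Departure in UTC: 11:10 AM + 3:30 = 2:40 PM on Sep 2.
Arrival in UTC: 8:46 PM + 2:00 = 10:46 PM on Sep 2.
Elapsed = 10:46 PM − 2:40 PM = 8 hours 6 minutes.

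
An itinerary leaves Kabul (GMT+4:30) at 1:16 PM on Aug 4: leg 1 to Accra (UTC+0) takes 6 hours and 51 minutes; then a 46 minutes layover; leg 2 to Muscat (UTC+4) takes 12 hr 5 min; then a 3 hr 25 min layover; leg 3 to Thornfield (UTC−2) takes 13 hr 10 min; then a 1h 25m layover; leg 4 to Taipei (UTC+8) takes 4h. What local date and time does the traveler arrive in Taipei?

Convert departure to UTC: 1:16 PM − 4:30 = 8:46 AM UTC on Aug 4.
Add 6 hours and 51 minutes leg 1 → 3:37 PM UTC.
Add 46 minutes layover in Accra → 4:23 PM UTC.
Add 12 hours 5 minutes leg 2 → 4:28 AM UTC (Aug 5).
Add 3 hours and 25 minutes layover in Muscat → 7:53 AM UTC.
Add 13 hours 10 minutes leg 3 → 9:03 PM UTC.
Add 1 hour and 25 minutes layover in Thornfield → 10:28 PM UTC.
Add 4 hours leg 4 → 2:28 AM UTC (Aug 6).
Taipei is UTC+8:00, so local arrival = 2:28 AM + 8:00 = 10:28 AM on Aug 6.

10:28 AM on Aug 6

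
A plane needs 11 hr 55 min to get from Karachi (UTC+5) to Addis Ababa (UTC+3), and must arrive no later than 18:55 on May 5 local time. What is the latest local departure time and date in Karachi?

09:00 on May 5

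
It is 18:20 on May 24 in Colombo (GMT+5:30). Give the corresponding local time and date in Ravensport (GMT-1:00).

11:50 on May 24

Ravensport is 6:30 behind Colombo.
Shift by the zone difference: 18:20 − 6:30 = 11:50 on May 24 in Ravensport.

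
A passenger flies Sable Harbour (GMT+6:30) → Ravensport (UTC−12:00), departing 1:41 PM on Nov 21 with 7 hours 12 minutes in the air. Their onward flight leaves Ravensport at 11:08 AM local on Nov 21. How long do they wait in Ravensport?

Convert departure to UTC: 1:41 PM − 6:30 = 7:11 AM UTC on Nov 21.
Add 7 hours and 12 minutes flight time → 2:23 PM UTC.
Ravensport is UTC−12:00, so local arrival = 2:23 PM − 12:00 = 2:23 AM on Nov 21.
Layover = 11:08 AM − 2:23 AM = 8 hours 45 minutes.

8 hours 45 minutes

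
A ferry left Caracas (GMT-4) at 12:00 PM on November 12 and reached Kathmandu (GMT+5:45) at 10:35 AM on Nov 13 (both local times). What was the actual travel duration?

Departure in UTC: 12:00 PM + 4:00 = 4:00 PM on Nov 12.
Arrival in UTC: 10:35 AM − 5:45 = 4:50 AM on Nov 13.
Elapsed = 4:50 AM − 4:00 PM (+1 day) = 12 hours 50 minutes.

12 hours 50 minutes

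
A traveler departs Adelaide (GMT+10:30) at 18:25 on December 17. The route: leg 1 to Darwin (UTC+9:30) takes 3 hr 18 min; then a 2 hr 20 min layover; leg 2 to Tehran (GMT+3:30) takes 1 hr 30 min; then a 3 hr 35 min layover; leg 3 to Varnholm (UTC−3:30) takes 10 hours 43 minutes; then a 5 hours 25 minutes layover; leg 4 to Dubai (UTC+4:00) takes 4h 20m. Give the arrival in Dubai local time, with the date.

Convert departure to UTC: 18:25 − 10:30 = 07:55 UTC on Dec 17.
Add 3 hours and 18 minutes leg 1 → 11:13 UTC.
Add 2 hours and 20 minutes layover in Darwin → 13:33 UTC.
Add 1 hour and 30 minutes leg 2 → 15:03 UTC.
Add 3 hours and 35 minutes layover in Tehran → 18:38 UTC.
Add 10 hours 43 minutes leg 3 → 05:21 UTC (Dec 18).
Add 5 hours and 25 minutes layover in Varnholm → 10:46 UTC.
Add 4 hours 20 minutes leg 4 → 15:06 UTC.
Dubai is UTC+4:00, so local arrival = 15:06 + 4:00 = 19:06 on Dec 18.

19:06 on Dec 18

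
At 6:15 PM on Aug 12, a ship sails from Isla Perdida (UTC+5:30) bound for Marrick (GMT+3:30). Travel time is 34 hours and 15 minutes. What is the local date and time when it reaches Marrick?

2:30 AM on Aug 14

Marrick is 2:00 behind Isla Perdida.
After 34 hours and 15 minutes it is 4:30 AM (Aug 14) in Isla Perdida.
Shift by the zone difference: 4:30 AM − 2:00 = 2:30 AM on Aug 14 in Marrick.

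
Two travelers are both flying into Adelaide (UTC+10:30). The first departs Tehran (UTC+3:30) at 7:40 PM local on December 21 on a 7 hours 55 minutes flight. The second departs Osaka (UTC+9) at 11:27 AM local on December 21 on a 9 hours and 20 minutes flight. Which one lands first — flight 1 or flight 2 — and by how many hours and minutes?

Flight 1 in UTC: 7:40 PM − 3:30 = 4:10 PM on Dec 21.
+7 hours 55 minutes → arrive 12:05 AM UTC on Dec 22.
Flight 2 in UTC: 11:27 AM − 9:00 = 2:27 AM on Dec 21.
+9 hours and 20 minutes → arrive 11:47 AM UTC on Dec 21.
Flight 2 lands earlier by 12 hours 18 minutes.

the second, by 12 hours 18 minutes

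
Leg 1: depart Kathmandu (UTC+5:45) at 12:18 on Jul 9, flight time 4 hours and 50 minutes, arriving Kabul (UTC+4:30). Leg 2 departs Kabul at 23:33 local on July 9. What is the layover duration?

Convert departure to UTC: 12:18 − 5:45 = 06:33 UTC on Jul 9.
Add 4 hours 50 minutes flight time → 11:23 UTC.
Kabul is UTC+4:30, so local arrival = 11:23 + 4:30 = 15:53 on Jul 9.
Layover = 23:33 − 15:53 = 7 hours 40 minutes.

7 hours 40 minutes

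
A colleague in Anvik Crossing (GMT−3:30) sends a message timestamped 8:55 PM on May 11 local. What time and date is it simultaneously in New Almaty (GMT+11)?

11:25 AM on May 12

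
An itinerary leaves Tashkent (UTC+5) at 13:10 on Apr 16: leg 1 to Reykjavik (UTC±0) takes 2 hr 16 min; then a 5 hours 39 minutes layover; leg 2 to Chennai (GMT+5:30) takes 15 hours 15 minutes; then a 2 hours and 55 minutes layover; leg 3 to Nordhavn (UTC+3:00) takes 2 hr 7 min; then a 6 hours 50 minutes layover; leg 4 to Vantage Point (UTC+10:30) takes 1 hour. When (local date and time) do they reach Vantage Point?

Convert departure to UTC: 13:10 − 5:00 = 08:10 UTC on Apr 16.
Add 2 hours 16 minutes leg 1 → 10:26 UTC.
Add 5 hours 39 minutes layover in Reykjavik → 16:05 UTC.
Add 15 hours and 15 minutes leg 2 → 07:20 UTC (Apr 17).
Add 2 hours and 55 minutes layover in Chennai → 10:15 UTC.
Add 2 hours 7 minutes leg 3 → 12:22 UTC.
Add 6 hours and 50 minutes layover in Nordhavn → 19:12 UTC.
Add 1 hour leg 4 → 20:12 UTC.
Vantage Point is UTC+10:30, so local arrival = 20:12 + 10:30 = 06:42 on Apr 18.

06:42 on April 18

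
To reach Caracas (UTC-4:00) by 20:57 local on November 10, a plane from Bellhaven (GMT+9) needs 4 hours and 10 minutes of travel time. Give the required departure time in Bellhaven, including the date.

05:47 on Nov 11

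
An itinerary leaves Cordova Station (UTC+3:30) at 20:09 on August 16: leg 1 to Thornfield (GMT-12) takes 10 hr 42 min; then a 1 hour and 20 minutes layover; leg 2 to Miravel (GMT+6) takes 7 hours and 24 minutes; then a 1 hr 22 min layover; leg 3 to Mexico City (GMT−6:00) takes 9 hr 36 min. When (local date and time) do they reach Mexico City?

Convert departure to UTC: 20:09 − 3:30 = 16:39 UTC on Aug 16.
Add 10 hours 42 minutes leg 1 → 03:21 UTC (Aug 17).
Add 1 hour and 20 minutes layover in Thornfield → 04:41 UTC.
Add 7 hours 24 minutes leg 2 → 12:05 UTC.
Add 1 hour and 22 minutes layover in Miravel → 13:27 UTC.
Add 9 hours and 36 minutes leg 3 → 23:03 UTC.
Mexico City is UTC−6:00, so local arrival = 23:03 − 6:00 = 17:03 on Aug 17.

17:03 on Aug 17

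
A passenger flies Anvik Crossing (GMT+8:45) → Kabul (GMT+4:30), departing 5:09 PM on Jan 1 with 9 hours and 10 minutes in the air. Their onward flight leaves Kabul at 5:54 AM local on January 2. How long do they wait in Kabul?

7 hours 50 minutes

Convert departure to UTC: 5:09 PM − 8:45 = 8:24 AM UTC on Jan 1.
Add 9 hours 10 minutes flight time → 5:34 PM UTC.
Kabul is UTC+4:30, so local arrival = 5:34 PM + 4:30 = 10:04 PM on Jan 1.
Layover = 5:54 AM − 10:04 PM (+1 day) = 7 hours 50 minutes.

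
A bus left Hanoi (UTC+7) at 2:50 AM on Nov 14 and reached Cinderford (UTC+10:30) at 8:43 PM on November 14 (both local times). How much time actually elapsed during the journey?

14 hours 23 minutes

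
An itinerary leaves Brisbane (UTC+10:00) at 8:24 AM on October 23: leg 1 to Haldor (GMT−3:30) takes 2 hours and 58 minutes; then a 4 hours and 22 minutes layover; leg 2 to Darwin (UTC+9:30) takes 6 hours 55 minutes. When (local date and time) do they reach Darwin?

Convert departure to UTC: 8:24 AM − 10:00 = 10:24 PM UTC on Oct 22.
Add 2 hours and 58 minutes leg 1 → 1:22 AM UTC (Oct 23).
Add 4 hours 22 minutes layover in Haldor → 5:44 AM UTC.
Add 6 hours and 55 minutes leg 2 → 12:39 PM UTC.
Darwin is UTC+9:30, so local arrival = 12:39 PM + 9:30 = 10:09 PM on Oct 23.

10:09 PM on October 23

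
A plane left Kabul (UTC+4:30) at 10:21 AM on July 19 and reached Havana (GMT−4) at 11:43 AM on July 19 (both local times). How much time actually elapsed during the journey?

9 hours 52 minutes

Departure in UTC: 10:21 AM − 4:30 = 5:51 AM on Jul 19.
Arrival in UTC: 11:43 AM + 4:00 = 3:43 PM on Jul 19.
Elapsed = 3:43 PM − 5:51 AM = 9 hours 52 minutes.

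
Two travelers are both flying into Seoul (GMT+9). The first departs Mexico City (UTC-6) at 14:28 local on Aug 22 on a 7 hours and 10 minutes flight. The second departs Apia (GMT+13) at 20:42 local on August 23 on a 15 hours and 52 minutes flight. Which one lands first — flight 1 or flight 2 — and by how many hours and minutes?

the first, by 19 hours 56 minutes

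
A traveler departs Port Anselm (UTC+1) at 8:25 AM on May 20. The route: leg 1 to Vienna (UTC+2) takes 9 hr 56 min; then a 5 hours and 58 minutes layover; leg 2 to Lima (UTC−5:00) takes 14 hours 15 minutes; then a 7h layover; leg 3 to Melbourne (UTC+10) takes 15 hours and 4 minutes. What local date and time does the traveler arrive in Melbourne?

Convert departure to UTC: 8:25 AM − 1:00 = 7:25 AM UTC on May 20.
Add 9 hours and 56 minutes leg 1 → 5:21 PM UTC.
Add 5 hours 58 minutes layover in Vienna → 11:19 PM UTC.
Add 14 hours and 15 minutes leg 2 → 1:34 PM UTC (May 21).
Add 7 hours layover in Lima → 8:34 PM UTC.
Add 15 hours 4 minutes leg 3 → 11:38 AM UTC (May 22).
Melbourne is UTC+10:00, so local arrival = 11:38 AM + 10:00 = 9:38 PM on May 22.

9:38 PM on May 22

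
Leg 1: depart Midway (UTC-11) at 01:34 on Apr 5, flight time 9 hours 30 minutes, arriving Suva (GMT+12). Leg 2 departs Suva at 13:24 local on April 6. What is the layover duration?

3 hours 20 minutes

Convert departure to UTC: 01:34 + 11:00 = 12:34 UTC on Apr 5.
Add 9 hours and 30 minutes flight time → 22:04 UTC.
Suva is UTC+12:00, so local arrival = 22:04 + 12:00 = 10:04 on Apr 6.
Layover = 13:24 − 10:04 = 3 hours 20 minutes.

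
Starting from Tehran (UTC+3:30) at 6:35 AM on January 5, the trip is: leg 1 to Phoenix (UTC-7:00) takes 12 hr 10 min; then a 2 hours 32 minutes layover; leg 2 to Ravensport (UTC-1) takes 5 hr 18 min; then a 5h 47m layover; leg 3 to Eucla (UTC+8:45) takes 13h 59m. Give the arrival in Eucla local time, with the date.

Convert departure to UTC: 6:35 AM − 3:30 = 3:05 AM UTC on Jan 5.
Add 12 hours 10 minutes leg 1 → 3:15 PM UTC.
Add 2 hours 32 minutes layover in Phoenix → 5:47 PM UTC.
Add 5 hours and 18 minutes leg 2 → 11:05 PM UTC.
Add 5 hours and 47 minutes layover in Ravensport → 4:52 AM UTC (Jan 6).
Add 13 hours and 59 minutes leg 3 → 6:51 PM UTC.
Eucla is UTC+8:45, so local arrival = 6:51 PM + 8:45 = 3:36 AM on Jan 7.

3:36 AM on Jan 7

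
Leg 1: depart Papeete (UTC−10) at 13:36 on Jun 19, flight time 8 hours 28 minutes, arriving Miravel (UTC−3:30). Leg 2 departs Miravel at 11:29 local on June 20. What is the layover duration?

6 hours 55 minutes

Convert departure to UTC: 13:36 + 10:00 = 23:36 UTC on Jun 19.
Add 8 hours and 28 minutes flight time → 08:04 UTC (Jun 20).
Miravel is UTC−3:30, so local arrival = 08:04 − 3:30 = 04:34 on Jun 20.
Layover = 11:29 − 04:34 = 6 hours 55 minutes.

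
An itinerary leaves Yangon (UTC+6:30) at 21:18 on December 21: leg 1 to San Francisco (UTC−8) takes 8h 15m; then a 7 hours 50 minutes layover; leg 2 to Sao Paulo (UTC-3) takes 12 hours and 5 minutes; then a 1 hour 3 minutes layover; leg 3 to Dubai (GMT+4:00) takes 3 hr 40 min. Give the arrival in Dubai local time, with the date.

Convert departure to UTC: 21:18 − 6:30 = 14:48 UTC on Dec 21.
Add 8 hours 15 minutes leg 1 → 23:03 UTC.
Add 7 hours 50 minutes layover in San Francisco → 06:53 UTC (Dec 22).
Add 12 hours 5 minutes leg 2 → 18:58 UTC.
Add 1 hour 3 minutes layover in Sao Paulo → 20:01 UTC.
Add 3 hours and 40 minutes leg 3 → 23:41 UTC.
Dubai is UTC+4:00, so local arrival = 23:41 + 4:00 = 03:41 on Dec 23.

03:41 on December 23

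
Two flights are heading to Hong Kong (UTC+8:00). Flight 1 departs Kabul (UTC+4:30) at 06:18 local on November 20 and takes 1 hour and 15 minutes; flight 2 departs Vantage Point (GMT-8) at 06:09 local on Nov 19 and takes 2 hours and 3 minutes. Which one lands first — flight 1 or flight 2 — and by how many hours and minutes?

Flight 1 in UTC: 06:18 − 4:30 = 01:48 on Nov 20.
+1 hour 15 minutes → arrive 03:03 UTC on Nov 20.
Flight 2 in UTC: 06:09 + 8:00 = 14:09 on Nov 19.
+2 hours 3 minutes → arrive 16:12 UTC on Nov 19.
Flight 2 lands earlier by 10 hours 51 minutes.

the second, by 10 hours 51 minutes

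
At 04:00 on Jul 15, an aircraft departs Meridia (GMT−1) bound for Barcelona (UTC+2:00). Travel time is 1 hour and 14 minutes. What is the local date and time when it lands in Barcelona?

Convert departure to UTC: 04:00 + 1:00 = 05:00 UTC on Jul 15.
Add 1 hour and 14 minutes travel time → 06:14 UTC.
Barcelona is UTC+2:00, so local arrival = 06:14 + 2:00 = 08:14 on Jul 15.

08:14 on Jul 15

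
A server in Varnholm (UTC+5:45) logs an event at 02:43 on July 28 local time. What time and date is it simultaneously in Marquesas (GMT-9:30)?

11:28 on July 27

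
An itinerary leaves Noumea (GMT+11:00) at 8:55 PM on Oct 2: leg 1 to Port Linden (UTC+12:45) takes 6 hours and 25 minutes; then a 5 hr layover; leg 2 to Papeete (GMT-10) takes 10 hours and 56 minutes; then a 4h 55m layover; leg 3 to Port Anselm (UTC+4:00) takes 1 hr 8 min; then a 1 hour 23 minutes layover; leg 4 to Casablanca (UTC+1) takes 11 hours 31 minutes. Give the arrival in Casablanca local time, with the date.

4:13 AM on October 4

Convert departure to UTC: 8:55 PM − 11:00 = 9:55 AM UTC on Oct 2.
Add 6 hours and 25 minutes leg 1 → 4:20 PM UTC.
Add 5 hours layover in Port Linden → 9:20 PM UTC.
Add 10 hours 56 minutes leg 2 → 8:16 AM UTC (Oct 3).
Add 4 hours and 55 minutes layover in Papeete → 1:11 PM UTC.
Add 1 hour 8 minutes leg 3 → 2:19 PM UTC.
Add 1 hour and 23 minutes layover in Port Anselm → 3:42 PM UTC.
Add 11 hours and 31 minutes leg 4 → 3:13 AM UTC (Oct 4).
Casablanca is UTC+1:00, so local arrival = 3:13 AM + 1:00 = 4:13 AM on Oct 4.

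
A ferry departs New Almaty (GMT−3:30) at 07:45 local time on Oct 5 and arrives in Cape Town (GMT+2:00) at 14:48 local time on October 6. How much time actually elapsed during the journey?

Departure in UTC: 07:45 + 3:30 = 11:15 on Oct 5.
Arrival in UTC: 14:48 − 2:00 = 12:48 on Oct 6.
Elapsed = 12:48 − 11:15 (+1 day) = 25 hours 33 minutes.

25 hours 33 minutes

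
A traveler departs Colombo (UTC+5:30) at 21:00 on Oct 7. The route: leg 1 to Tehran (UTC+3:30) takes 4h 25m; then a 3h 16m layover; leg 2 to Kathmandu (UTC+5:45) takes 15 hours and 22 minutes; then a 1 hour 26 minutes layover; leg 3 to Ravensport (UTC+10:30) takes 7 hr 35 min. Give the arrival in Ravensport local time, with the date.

Convert departure to UTC: 21:00 − 5:30 = 15:30 UTC on Oct 7.
Add 4 hours 25 minutes leg 1 → 19:55 UTC.
Add 3 hours 16 minutes layover in Tehran → 23:11 UTC.
Add 15 hours 22 minutes leg 2 → 14:33 UTC (Oct 8).
Add 1 hour and 26 minutes layover in Kathmandu → 15:59 UTC.
Add 7 hours and 35 minutes leg 3 → 23:34 UTC.
Ravensport is UTC+10:30, so local arrival = 23:34 + 10:30 = 10:04 on Oct 9.

10:04 on October 9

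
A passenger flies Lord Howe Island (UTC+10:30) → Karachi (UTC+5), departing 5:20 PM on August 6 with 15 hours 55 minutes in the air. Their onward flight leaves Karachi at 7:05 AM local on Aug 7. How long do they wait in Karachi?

Convert departure to UTC: 5:20 PM − 10:30 = 6:50 AM UTC on Aug 6.
Add 15 hours 55 minutes flight time → 10:45 PM UTC.
Karachi is UTC+5:00, so local arrival = 10:45 PM + 5:00 = 3:45 AM on Aug 7.
Layover = 7:05 AM − 3:45 AM = 3 hours 20 minutes.

3 hours 20 minutes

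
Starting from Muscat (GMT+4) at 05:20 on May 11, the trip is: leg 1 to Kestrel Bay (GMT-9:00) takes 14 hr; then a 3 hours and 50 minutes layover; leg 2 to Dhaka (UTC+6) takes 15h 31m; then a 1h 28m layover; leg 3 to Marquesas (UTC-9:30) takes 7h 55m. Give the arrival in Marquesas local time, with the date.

10:34 on May 12

Convert departure to UTC: 05:20 − 4:00 = 01:20 UTC on May 11.
Add 14 hours leg 1 → 15:20 UTC.
Add 3 hours 50 minutes layover in Kestrel Bay → 19:10 UTC.
Add 15 hours and 31 minutes leg 2 → 10:41 UTC (May 12).
Add 1 hour and 28 minutes layover in Dhaka → 12:09 UTC.
Add 7 hours 55 minutes leg 3 → 20:04 UTC.
Marquesas is UTC−9:30, so local arrival = 20:04 − 9:30 = 10:34 on May 12.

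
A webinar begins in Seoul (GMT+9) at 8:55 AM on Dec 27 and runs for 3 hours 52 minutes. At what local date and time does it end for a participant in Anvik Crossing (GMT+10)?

1:47 PM on December 27

Convert start to UTC: 8:55 AM − 9:00 = 11:55 PM UTC on Dec 26.
Add 3 hours and 52 minutes duration → 3:47 AM UTC (Dec 27).
Anvik Crossing is UTC+10:00, so local end time = 3:47 AM + 10:00 = 1:47 PM on Dec 27.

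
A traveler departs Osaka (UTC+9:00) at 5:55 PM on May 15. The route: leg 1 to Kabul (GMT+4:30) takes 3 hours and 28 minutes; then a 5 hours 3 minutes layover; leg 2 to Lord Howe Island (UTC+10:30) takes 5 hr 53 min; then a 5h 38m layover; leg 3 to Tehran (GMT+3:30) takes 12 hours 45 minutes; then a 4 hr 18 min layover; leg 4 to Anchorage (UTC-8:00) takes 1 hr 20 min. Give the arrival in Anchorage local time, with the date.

Convert departure to UTC: 5:55 PM − 9:00 = 8:55 AM UTC on May 15.
Add 3 hours 28 minutes leg 1 → 12:23 PM UTC.
Add 5 hours 3 minutes layover in Kabul → 5:26 PM UTC.
Add 5 hours 53 minutes leg 2 → 11:19 PM UTC.
Add 5 hours and 38 minutes layover in Lord Howe Island → 4:57 AM UTC (May 16).
Add 12 hours 45 minutes leg 3 → 5:42 PM UTC.
Add 4 hours 18 minutes layover in Tehran → 10:00 PM UTC.
Add 1 hour and 20 minutes leg 4 → 11:20 PM UTC.
Anchorage is UTC−8:00, so local arrival = 11:20 PM − 8:00 = 3:20 PM on May 16.

3:20 PM on May 16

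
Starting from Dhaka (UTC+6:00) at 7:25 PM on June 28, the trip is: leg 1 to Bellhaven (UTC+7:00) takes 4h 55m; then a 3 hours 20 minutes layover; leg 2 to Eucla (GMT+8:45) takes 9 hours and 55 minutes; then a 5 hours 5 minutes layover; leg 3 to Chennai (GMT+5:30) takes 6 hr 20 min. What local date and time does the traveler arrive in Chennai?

12:30 AM on Jun 30

Convert departure to UTC: 7:25 PM − 6:00 = 1:25 PM UTC on Jun 28.
Add 4 hours 55 minutes leg 1 → 6:20 PM UTC.
Add 3 hours 20 minutes layover in Bellhaven → 9:40 PM UTC.
Add 9 hours 55 minutes leg 2 → 7:35 AM UTC (Jun 29).
Add 5 hours 5 minutes layover in Eucla → 12:40 PM UTC.
Add 6 hours 20 minutes leg 3 → 7:00 PM UTC.
Chennai is UTC+5:30, so local arrival = 7:00 PM + 5:30 = 12:30 AM on Jun 30.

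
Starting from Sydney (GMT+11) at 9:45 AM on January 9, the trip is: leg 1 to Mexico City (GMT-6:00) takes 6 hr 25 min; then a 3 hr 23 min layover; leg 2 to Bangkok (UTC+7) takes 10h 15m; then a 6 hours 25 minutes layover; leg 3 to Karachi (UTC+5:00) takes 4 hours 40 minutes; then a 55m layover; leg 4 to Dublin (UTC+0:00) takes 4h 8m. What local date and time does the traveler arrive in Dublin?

10:56 AM on January 10

Convert departure to UTC: 9:45 AM − 11:00 = 10:45 PM UTC on Jan 8.
Add 6 hours 25 minutes leg 1 → 5:10 AM UTC (Jan 9).
Add 3 hours 23 minutes layover in Mexico City → 8:33 AM UTC.
Add 10 hours and 15 minutes leg 2 → 6:48 PM UTC.
Add 6 hours 25 minutes layover in Bangkok → 1:13 AM UTC (Jan 10).
Add 4 hours and 40 minutes leg 3 → 5:53 AM UTC.
Add 55 minutes layover in Karachi → 6:48 AM UTC.
Add 4 hours 8 minutes leg 4 → 10:56 AM UTC.
Dublin is UTC+0, so local arrival is the same: 10:56 AM on Jan 10.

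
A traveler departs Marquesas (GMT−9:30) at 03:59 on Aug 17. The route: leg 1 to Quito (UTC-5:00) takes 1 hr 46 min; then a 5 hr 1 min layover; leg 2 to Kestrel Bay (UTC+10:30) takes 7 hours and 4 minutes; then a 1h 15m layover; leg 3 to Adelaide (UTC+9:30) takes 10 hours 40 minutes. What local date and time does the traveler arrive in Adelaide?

Convert departure to UTC: 03:59 + 9:30 = 13:29 UTC on Aug 17.
Add 1 hour and 46 minutes leg 1 → 15:15 UTC.
Add 5 hours 1 minute layover in Quito → 20:16 UTC.
Add 7 hours 4 minutes leg 2 → 03:20 UTC (Aug 18).
Add 1 hour and 15 minutes layover in Kestrel Bay → 04:35 UTC.
Add 10 hours and 40 minutes leg 3 → 15:15 UTC.
Adelaide is UTC+9:30, so local arrival = 15:15 + 9:30 = 00:45 on Aug 19.

00:45 on August 19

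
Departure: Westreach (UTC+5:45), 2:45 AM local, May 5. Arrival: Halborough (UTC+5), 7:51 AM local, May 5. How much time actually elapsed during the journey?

Halborough is 0:45 behind Westreach.
Clock-face elapsed time (ignoring zones) is 5 hours 6 minutes.
Actual elapsed = 5 hours 6 minutes + 0:45 = 5 hours 51 minutes.

5 hours 51 minutes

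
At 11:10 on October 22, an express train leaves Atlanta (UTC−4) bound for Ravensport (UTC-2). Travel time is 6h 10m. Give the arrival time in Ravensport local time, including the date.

Convert departure to UTC: 11:10 + 4:00 = 15:10 UTC on Oct 22.
Add 6 hours 10 minutes travel time → 21:20 UTC.
Ravensport is UTC−2:00, so local arrival = 21:20 − 2:00 = 19:20 on Oct 22.

19:20 on October 22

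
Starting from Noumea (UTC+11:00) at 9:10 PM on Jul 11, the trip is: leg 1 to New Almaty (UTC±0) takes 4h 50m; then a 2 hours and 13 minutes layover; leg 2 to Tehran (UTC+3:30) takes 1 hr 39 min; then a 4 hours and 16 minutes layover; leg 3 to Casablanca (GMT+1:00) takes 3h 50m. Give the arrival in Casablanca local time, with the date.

3:58 AM on July 12

Convert departure to UTC: 9:10 PM − 11:00 = 10:10 AM UTC on Jul 11.
Add 4 hours 50 minutes leg 1 → 3:00 PM UTC.
Add 2 hours 13 minutes layover in New Almaty → 5:13 PM UTC.
Add 1 hour and 39 minutes leg 2 → 6:52 PM UTC.
Add 4 hours and 16 minutes layover in Tehran → 11:08 PM UTC.
Add 3 hours and 50 minutes leg 3 → 2:58 AM UTC (Jul 12).
Casablanca is UTC+1:00, so local arrival = 2:58 AM + 1:00 = 3:58 AM on Jul 12.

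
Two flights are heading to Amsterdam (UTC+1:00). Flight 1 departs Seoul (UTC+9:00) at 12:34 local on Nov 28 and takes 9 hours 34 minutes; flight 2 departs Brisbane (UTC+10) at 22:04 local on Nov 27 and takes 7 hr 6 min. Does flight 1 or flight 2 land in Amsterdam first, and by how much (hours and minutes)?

Flight 1 in UTC: 12:34 − 9:00 = 03:34 on Nov 28.
+9 hours and 34 minutes → arrive 13:08 UTC on Nov 28.
Flight 2 in UTC: 22:04 − 10:00 = 12:04 on Nov 27.
+7 hours 6 minutes → arrive 19:10 UTC on Nov 27.
Flight 2 lands earlier by 17 hours 58 minutes.

the second, by 17 hours 58 minutes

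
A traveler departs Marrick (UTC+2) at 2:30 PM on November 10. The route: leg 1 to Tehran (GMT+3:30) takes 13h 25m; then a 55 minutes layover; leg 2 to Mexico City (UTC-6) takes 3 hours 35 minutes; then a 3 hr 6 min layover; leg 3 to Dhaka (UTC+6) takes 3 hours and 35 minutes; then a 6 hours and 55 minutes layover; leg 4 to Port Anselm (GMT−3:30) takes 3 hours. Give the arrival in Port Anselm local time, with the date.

Convert departure to UTC: 2:30 PM − 2:00 = 12:30 PM UTC on Nov 10.
Add 13 hours and 25 minutes leg 1 → 1:55 AM UTC (Nov 11).
Add 55 minutes layover in Tehran → 2:50 AM UTC.
Add 3 hours 35 minutes leg 2 → 6:25 AM UTC.
Add 3 hours 6 minutes layover in Mexico City → 9:31 AM UTC.
Add 3 hours and 35 minutes leg 3 → 1:06 PM UTC.
Add 6 hours 55 minutes layover in Dhaka → 8:01 PM UTC.
Add 3 hours leg 4 → 11:01 PM UTC.
Port Anselm is UTC−3:30, so local arrival = 11:01 PM − 3:30 = 7:31 PM on Nov 11.

7:31 PM on November 11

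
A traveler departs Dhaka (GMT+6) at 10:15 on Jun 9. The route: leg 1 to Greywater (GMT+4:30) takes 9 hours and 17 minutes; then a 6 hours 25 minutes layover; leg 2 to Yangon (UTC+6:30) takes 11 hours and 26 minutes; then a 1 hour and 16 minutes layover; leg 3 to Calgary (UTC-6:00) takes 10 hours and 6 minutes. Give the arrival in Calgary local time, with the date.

Convert departure to UTC: 10:15 − 6:00 = 04:15 UTC on Jun 9.
Add 9 hours and 17 minutes leg 1 → 13:32 UTC.
Add 6 hours 25 minutes layover in Greywater → 19:57 UTC.
Add 11 hours and 26 minutes leg 2 → 07:23 UTC (Jun 10).
Add 1 hour 16 minutes layover in Yangon → 08:39 UTC.
Add 10 hours and 6 minutes leg 3 → 18:45 UTC.
Calgary is UTC−6:00, so local arrival = 18:45 − 6:00 = 12:45 on Jun 10.

12:45 on June 10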